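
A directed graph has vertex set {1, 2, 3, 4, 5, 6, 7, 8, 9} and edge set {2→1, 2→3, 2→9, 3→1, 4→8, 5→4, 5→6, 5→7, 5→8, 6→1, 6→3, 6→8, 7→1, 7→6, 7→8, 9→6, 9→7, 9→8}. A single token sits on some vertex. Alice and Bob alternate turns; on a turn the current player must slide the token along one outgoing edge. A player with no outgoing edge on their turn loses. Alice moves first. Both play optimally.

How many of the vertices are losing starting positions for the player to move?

Work bottom-up. With no move the player to move loses. Otherwise the position is W if at least one move leads to an L position for the opponent, and L if every move leads to a W.
Every edge goes from a vertex to one that appears earlier in the order 1, 8, 3, 6, 4, 7, 5, 9, 2, so processing vertices in that order labels each vertex after all of its successors.
1: no outgoing edge → L
8: no outgoing edge → L
3: reaches L-position 1 → W
6: reaches L-position 8 → W
4: reaches L-position 8 → W
7: reaches L-position 8 → W
5: reaches L-position 8 → W
9: reaches L-position 8 → W
2: reaches L-position 1 → W
The L vertices are 1, 8; that is 2 in all.

2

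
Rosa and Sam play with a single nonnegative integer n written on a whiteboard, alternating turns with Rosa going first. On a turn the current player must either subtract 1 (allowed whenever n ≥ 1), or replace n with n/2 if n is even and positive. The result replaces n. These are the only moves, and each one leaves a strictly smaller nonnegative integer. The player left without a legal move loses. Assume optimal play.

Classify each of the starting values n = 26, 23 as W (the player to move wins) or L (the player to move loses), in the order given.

26: W, 23: L

Work bottom-up. With no move the player to move loses. Otherwise the position is W if at least one move leads to an L position for the opponent, and L if every move leads to a W.
n=0: no move → L
n=1: W (go to 0, an L position)
n=2: L (sole option 1(W) is W)
n=3: W (go to 2, an L position)
n=4: W (go to 2, an L position)
n=5: L (sole option 4(W) is W)
n=6: W (go to 5, an L position)
n=7: L (sole option 6(W) is W)
n=8: W (go to 7, an L position)
n=9: L (sole option 8(W) is W)
n=10: W (go to 5, an L position)
n=11: L (sole option 10(W) is W)
n=12: W (go to 11, an L position)
n=13: L (sole option 12(W) is W)
n=14: W (go to 7, an L position)
n=15: L (sole option 14(W) is W)
n=16: W (go to 15, an L position)
n=17: L (sole option 16(W) is W)
n=18: W (go to 9, an L position)
n=19: L (sole option 18(W) is W)
n=20: W (go to 19, an L position)
n=21: L (sole option 20(W) is W)
n=22: W (go to 11, an L position)
n=23: L (sole option 22(W) is W)
n=24: W (go to 23, an L position)
n=25: L (sole option 24(W) is W)
n=26: W (go to 13, an L position)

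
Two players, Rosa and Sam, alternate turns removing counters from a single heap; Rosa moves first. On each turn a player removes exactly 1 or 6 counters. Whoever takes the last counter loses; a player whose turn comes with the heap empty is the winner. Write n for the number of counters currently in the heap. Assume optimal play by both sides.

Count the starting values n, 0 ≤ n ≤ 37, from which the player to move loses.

Build the W/L table. Terminal = W. A non-terminal position is W if it has a move to some L; otherwise it is L.
n=0: no move; the opponent has just taken the last counter and therefore loses → W
n=1: L (sole option 0(W) is W)
n=2: W (go to 1, an L position)
n=3: L (sole option 2(W) is W)
n=4: W (go to 3, an L position)
n=5: L (sole option 4(W) is W)
n=6: W (go to 5, an L position)
n=7: W (go to 1, an L position)
n=8: L (options 7(W), 2(W) are all W)
n=9: W (go to 8, an L position)
n=10: L (options 9(W), 4(W) are all W)
n=11: W (go to 10, an L position)
n=12: L (options 11(W), 6(W) are all W)
n=13: W (go to 12, an L position)
n=14: W (go to 8, an L position)
n=15: L (options 14(W), 9(W) are all W)
n=16: W (go to 15, an L position)
n=17: L (options 16(W), 11(W) are all W)
n=18: W (go to 17, an L position)
n=19: L (options 18(W), 13(W) are all W)
n=20: W (go to 19, an L position)
n=21: W (go to 15, an L position)
n=22: L (options 21(W), 16(W) are all W)
n=23: W (go to 22, an L position)
n=24: L (options 23(W), 18(W) are all W)
n=25: W (go to 24, an L position)
n=26: L (options 25(W), 20(W) are all W)
n=27: W (go to 26, an L position)
n=28: W (go to 22, an L position)
n=29: L (options 28(W), 23(W) are all W)
n=30: W (go to 29, an L position)
n=31: L (options 30(W), 25(W) are all W)
n=32: W (go to 31, an L position)
n=33: L (options 32(W), 27(W) are all W)
n=34: W (go to 33, an L position)
n=35: W (go to 29, an L position)
n=36: L (options 35(W), 30(W) are all W)
n=37: W (go to 36, an L position)
L entries with 0 ≤ n ≤ 37: n = 1, 3, 5, 8, 10, 12, 15, 17, 19, 22, 24, 26, 29, 31, 33, 36; that makes 16.

16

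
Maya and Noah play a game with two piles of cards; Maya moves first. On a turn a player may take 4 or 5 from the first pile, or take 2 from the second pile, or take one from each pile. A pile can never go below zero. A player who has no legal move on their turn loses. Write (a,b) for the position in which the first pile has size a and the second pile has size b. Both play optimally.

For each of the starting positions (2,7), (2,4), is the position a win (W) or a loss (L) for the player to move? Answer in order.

Work bottom-up. With no move the player to move loses. Otherwise the position is W if at least one move leads to an L position for the opponent, and L if every move leads to a W.
No move ever increases a pile, so every position that can arise here has a ≤ 2 and b ≤ 7; it is enough to label the cells with 0 ≤ a ≤ 2 and 0 ≤ b ≤ 7.
Every move lowers a or b (never raises either), so fill the grid row by row in increasing a, and left to right within a row: each cell's successors are then already labelled.
      b=0  b=1  b=2  b=3  b=4  b=5  b=6  b=7
a=0:    L    L    W    W    L    L    W    W
a=1:    L    W    W    L    L    W    W    L
a=2:    L    W    W    L    W    W    L    L
Cells with no legal move (terminal, hence L): (0,0), (0,1), (1,0), (2,0).
The remaining L cells, each justified by listing all of its moves:
(0,4): L (sole option (0,2)(W) is W)
(0,5): L (sole option (0,3)(W) is W)
(1,3): L (options (1,1)(W), (0,2)(W) are all W)
(1,4): L (options (1,2)(W), (0,3)(W) are all W)
(1,7): L (options (1,5)(W), (0,6)(W) are all W)
(2,3): L (options (2,1)(W), (1,2)(W) are all W)
(2,6): L (options (2,4)(W), (1,5)(W) are all W)
(2,7): L (options (2,5)(W), (1,6)(W) are all W)
Every other cell has at least one move into one of the L cells above, so it is W.
(2,7): one of the L cells justified above, so L
(2,4): the move to (1,3) reaches an L cell, so W

(2,7): L, (2,4): W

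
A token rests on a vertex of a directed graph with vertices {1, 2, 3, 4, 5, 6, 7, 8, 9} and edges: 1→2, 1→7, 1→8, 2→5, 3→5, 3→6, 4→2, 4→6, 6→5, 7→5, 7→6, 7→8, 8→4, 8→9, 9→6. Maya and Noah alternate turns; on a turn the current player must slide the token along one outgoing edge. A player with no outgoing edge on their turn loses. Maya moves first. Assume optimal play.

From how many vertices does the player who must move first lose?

4

Compute win/loss labels from the base case upward. A position with no move is L. Any other position is W if it can reach an L in one move, else L.
Every edge goes from a vertex to one that appears earlier in the order 5, 2, 6, 3, 9, 4, 8, 7, 1, so processing vertices in that order labels each vertex after all of its successors.
5: no outgoing edge → L
2: reaches L-position 5 → W
6: reaches L-position 5 → W
3: reaches L-position 5 → W
9: only reaches 6(W), which is W → L
4: only reaches 6(W), 2(W), all W → L
8: reaches L-position 4 → W
7: reaches L-position 5 → W
1: only reaches 7(W), 8(W), 2(W), all W → L
The L vertices are 1, 4, 5, 9; that is 4 in all.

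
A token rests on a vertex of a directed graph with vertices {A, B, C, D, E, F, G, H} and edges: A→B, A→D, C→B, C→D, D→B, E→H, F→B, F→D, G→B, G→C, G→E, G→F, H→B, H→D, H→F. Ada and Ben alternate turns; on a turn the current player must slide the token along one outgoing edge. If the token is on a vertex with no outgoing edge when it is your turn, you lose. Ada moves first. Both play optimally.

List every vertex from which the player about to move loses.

Label each position W (a win for the player to move) or L (a loss). A position with no legal move is L; any other position is W exactly when some move reaches an L, and L when every move reaches a W.
Every edge goes from a vertex to one that appears earlier in the order B, D, A, F, H, C, E, G, so processing vertices in that order labels each vertex after all of its successors.
B: no outgoing edge → L
D: reaches L-position B → W
A: reaches L-position B → W
F: reaches L-position B → W
H: reaches L-position B → W
C: reaches L-position B → W
E: only reaches H(W), which is W → L
G: reaches L-position E → W
The losing starting vertices are exactly the entries labelled L in this table (2 of them).

B, E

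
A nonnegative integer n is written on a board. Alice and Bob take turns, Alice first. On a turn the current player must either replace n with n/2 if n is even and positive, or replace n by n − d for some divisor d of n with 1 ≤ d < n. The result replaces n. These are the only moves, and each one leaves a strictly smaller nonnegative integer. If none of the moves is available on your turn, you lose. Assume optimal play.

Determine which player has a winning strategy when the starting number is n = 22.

Alice wins.

Positions with no move are L. A position that does have a move is losing for the player to move precisely when every available move leads to a winning position for the opponent. Fill in the labels:
n=0: no move → L
n=1: no move → L
n=2: can move to 1, which is L ⇒ W
n=3: the only move is to 2(W), a W ⇒ L
n=4: can move to 3, which is L ⇒ W
n=5: the only move is to 4(W), a W ⇒ L
n=6: can move to 3, which is L ⇒ W
n=7: the only move is to 6(W), a W ⇒ L
n=8: can move to 7, which is L ⇒ W
n=9: moves to 6(W), 8(W); every one is W ⇒ L
n=10: can move to 5, which is L ⇒ W
n=11: the only move is to 10(W), a W ⇒ L
n=12: can move to 9, which is L ⇒ W
n=13: the only move is to 12(W), a W ⇒ L
n=14: can move to 7, which is L ⇒ W
n=15: moves to 10(W), 12(W), 14(W); every one is W ⇒ L
n=16: can move to 15, which is L ⇒ W
n=17: the only move is to 16(W), a W ⇒ L
n=18: can move to 9, which is L ⇒ W
n=19: the only move is to 18(W), a W ⇒ L
n=20: can move to 15, which is L ⇒ W
n=21: moves to 14(W), 18(W), 20(W); every one is W ⇒ L
n=22: can move to 11, which is L ⇒ W
From 22 Alice can move to 11, reaching an L position.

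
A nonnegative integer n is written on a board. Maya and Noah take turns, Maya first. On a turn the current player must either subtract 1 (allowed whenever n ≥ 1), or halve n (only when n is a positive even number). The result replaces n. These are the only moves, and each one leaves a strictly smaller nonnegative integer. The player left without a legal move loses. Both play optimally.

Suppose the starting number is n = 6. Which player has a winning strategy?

Maya wins.

Classify positions by backward induction: terminal positions (no move available) are L. From any other position, the mover wins iff some move reaches an L.
n=0: no move → L
n=1: W (go to 0, an L position)
n=2: L (sole option 1(W) is W)
n=3: W (go to 2, an L position)
n=4: W (go to 2, an L position)
n=5: L (sole option 4(W) is W)
n=6: W (go to 5, an L position)
The starting position 6 is W: Maya should move to 5, handing over an L position.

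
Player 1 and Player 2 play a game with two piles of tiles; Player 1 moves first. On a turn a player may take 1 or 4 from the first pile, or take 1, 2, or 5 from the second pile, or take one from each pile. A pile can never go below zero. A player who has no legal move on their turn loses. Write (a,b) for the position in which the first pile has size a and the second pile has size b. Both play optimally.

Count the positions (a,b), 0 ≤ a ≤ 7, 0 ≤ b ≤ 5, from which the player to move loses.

Build the W/L table. Terminal = L. A non-terminal position is W if it has a move to some L; otherwise it is L.
Every move lowers a or b (never raises either), so fill the grid row by row in increasing a, and left to right within a row: each cell's successors are then already labelled.
      b=0  b=1  b=2  b=3  b=4  b=5
a=0:    L    W    W    L    W    W
a=1:    W    W    L    W    W    L
a=2:    L    W    W    W    L    W
a=3:    W    W    L    W    W    W
a=4:    W    L    W    W    L    W
a=5:    L    W    W    L    W    W
a=6:    W    W    L    W    W    L
a=7:    L    W    W    W    L    W
Cells with no legal move (terminal, hence L): (0,0).
The remaining L cells, each justified by listing all of its moves:
(0,3): only reaches (0,2)(W), (0,1)(W), all W → L
(1,2): only reaches (0,2)(W), (1,1)(W), (1,0)(W), (0,1)(W), all W → L
(1,5): only reaches (0,5)(W), (1,4)(W), (1,3)(W), (1,0)(W), (0,4)(W), all W → L
(2,0): only reaches (1,0)(W), which is W → L
(2,4): only reaches (1,4)(W), (2,3)(W), (2,2)(W), (1,3)(W), all W → L
(3,2): only reaches (2,2)(W), (3,1)(W), (3,0)(W), (2,1)(W), all W → L
(4,1): only reaches (3,1)(W), (0,1)(W), (4,0)(W), (3,0)(W), all W → L
(4,4): only reaches (3,4)(W), (0,4)(W), (4,3)(W), (4,2)(W), (3,3)(W), all W → L
(5,0): only reaches (4,0)(W), (1,0)(W), all W → L
(5,3): only reaches (4,3)(W), (1,3)(W), (5,2)(W), (5,1)(W), (4,2)(W), all W → L
(6,2): only reaches (5,2)(W), (2,2)(W), (6,1)(W), (6,0)(W), (5,1)(W), all W → L
(6,5): only reaches (5,5)(W), (2,5)(W), (6,4)(W), (6,3)(W), (6,0)(W), (5,4)(W), all W → L
(7,0): only reaches (6,0)(W), (3,0)(W), all W → L
(7,4): only reaches (6,4)(W), (3,4)(W), (7,3)(W), (7,2)(W), (6,3)(W), all W → L
Every other cell has at least one move into one of the L cells above, so it is W.
L cells per row: a=0: 2, a=1: 2, a=2: 2, a=3: 1, a=4: 2, a=5: 2, a=6: 2, a=7: 2; total 15.

15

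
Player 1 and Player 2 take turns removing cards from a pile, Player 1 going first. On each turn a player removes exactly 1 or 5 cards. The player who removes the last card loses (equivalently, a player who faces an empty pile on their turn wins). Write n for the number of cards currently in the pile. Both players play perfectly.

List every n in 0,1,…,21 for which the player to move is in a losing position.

1, 3, 5, 7, 9, 11, 13, 15, 17, 19, 21

Positions with no move are W. A position that does have a move is losing for the player to move precisely when every available move leads to a winning position for the opponent. Fill in the labels:
n=0: no move; the opponent has just taken the last card and therefore loses → W
n=1: L (sole option 0(W) is W)
n=2: W (go to 1, an L position)
n=3: L (sole option 2(W) is W)
n=4: W (go to 3, an L position)
n=5: L (options 4(W), 0(W) are all W)
n=6: W (go to 5, an L position)
n=7: L (options 6(W), 2(W) are all W)
n=8: W (go to 7, an L position)
n=9: L (options 8(W), 4(W) are all W)
n=10: W (go to 9, an L position)
n=11: L (options 10(W), 6(W) are all W)
n=12: W (go to 11, an L position)
n=13: L (options 12(W), 8(W) are all W)
n=14: W (go to 13, an L position)
n=15: L (options 14(W), 10(W) are all W)
n=16: W (go to 15, an L position)
n=17: L (options 16(W), 12(W) are all W)
n=18: W (go to 17, an L position)
n=19: L (options 18(W), 14(W) are all W)
n=20: W (go to 19, an L position)
n=21: L (options 20(W), 16(W) are all W)
Reading off the rows marked L gives the requested list; there are 11 such values of n.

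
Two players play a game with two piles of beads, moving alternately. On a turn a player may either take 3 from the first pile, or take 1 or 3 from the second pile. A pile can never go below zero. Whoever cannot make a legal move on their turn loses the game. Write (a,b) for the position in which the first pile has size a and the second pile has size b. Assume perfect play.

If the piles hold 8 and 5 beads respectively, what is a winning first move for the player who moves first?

Work bottom-up. With no move the player to move loses. Otherwise the position is W if at least one move leads to an L position for the opponent, and L if every move leads to a W.
No move ever increases a pile, so every position that can arise here has a ≤ 8 and b ≤ 5; it is enough to label the cells with 0 ≤ a ≤ 8 and 0 ≤ b ≤ 5.
Every move lowers a or b (never raises either), so fill the grid row by row in increasing a, and left to right within a row: each cell's successors are then already labelled.
      b=0  b=1  b=2  b=3  b=4  b=5
a=0:    L    W    L    W    L    W
a=1:    L    W    L    W    L    W
a=2:    L    W    L    W    L    W
a=3:    W    L    W    L    W    L
a=4:    W    L    W    L    W    L
a=5:    W    L    W    L    W    L
a=6:    L    W    L    W    L    W
a=7:    L    W    L    W    L    W
a=8:    L    W    L    W    L    W
Cells with no legal move (terminal, hence L): (0,0), (1,0), (2,0).
The remaining L cells, each justified by listing all of its moves:
(0,2): L (sole option (0,1)(W) is W)
(0,4): L (options (0,3)(W), (0,1)(W) are all W)
(1,2): L (sole option (1,1)(W) is W)
(1,4): L (options (1,3)(W), (1,1)(W) are all W)
(2,2): L (sole option (2,1)(W) is W)
(2,4): L (options (2,3)(W), (2,1)(W) are all W)
(3,1): L (options (0,1)(W), (3,0)(W) are all W)
(3,3): L (options (0,3)(W), (3,2)(W), (3,0)(W) are all W)
(3,5): L (options (0,5)(W), (3,4)(W), (3,2)(W) are all W)
(4,1): L (options (1,1)(W), (4,0)(W) are all W)
(4,3): L (options (1,3)(W), (4,2)(W), (4,0)(W) are all W)
(4,5): L (options (1,5)(W), (4,4)(W), (4,2)(W) are all W)
(5,1): L (options (2,1)(W), (5,0)(W) are all W)
(5,3): L (options (2,3)(W), (5,2)(W), (5,0)(W) are all W)
(5,5): L (options (2,5)(W), (5,4)(W), (5,2)(W) are all W)
(6,0): L (sole option (3,0)(W) is W)
(6,2): L (options (3,2)(W), (6,1)(W) are all W)
(6,4): L (options (3,4)(W), (6,3)(W), (6,1)(W) are all W)
(7,0): L (sole option (4,0)(W) is W)
(7,2): L (options (4,2)(W), (7,1)(W) are all W)
(7,4): L (options (4,4)(W), (7,3)(W), (7,1)(W) are all W)
(8,0): L (sole option (5,0)(W) is W)
(8,2): L (options (5,2)(W), (8,1)(W) are all W)
(8,4): L (options (5,4)(W), (8,3)(W), (8,1)(W) are all W)
Every other cell has at least one move into one of the L cells above, so it is W.
From (8,5), the L positions reachable in one move are: (5,5), (8,4), (8,2). Any move reaching one of these is winning.

Move to (5,5).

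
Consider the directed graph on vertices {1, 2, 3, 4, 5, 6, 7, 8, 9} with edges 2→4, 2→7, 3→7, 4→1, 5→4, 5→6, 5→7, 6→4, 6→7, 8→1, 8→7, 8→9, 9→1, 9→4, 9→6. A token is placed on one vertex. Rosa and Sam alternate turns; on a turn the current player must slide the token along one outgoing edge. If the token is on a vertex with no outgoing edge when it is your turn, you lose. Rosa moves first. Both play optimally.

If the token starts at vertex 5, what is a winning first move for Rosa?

Work bottom-up. With no move the player to move loses. Otherwise the position is W if at least one move leads to an L position for the opponent, and L if every move leads to a W.
Every edge goes from a vertex to one that appears earlier in the order 7, 1, 4, 6, 5, 9, 8, 2, 3, so processing vertices in that order labels each vertex after all of its successors.
7: no outgoing edge → L
1: no outgoing edge → L
4: W (go to 1, an L position)
6: W (go to 7, an L position)
5: W (go to 7, an L position)
9: W (go to 1, an L position)
8: W (go to 1, an L position)
2: W (go to 7, an L position)
3: W (go to 7, an L position)
From 5, the L positions reachable in one move are: 7.

Move to 7.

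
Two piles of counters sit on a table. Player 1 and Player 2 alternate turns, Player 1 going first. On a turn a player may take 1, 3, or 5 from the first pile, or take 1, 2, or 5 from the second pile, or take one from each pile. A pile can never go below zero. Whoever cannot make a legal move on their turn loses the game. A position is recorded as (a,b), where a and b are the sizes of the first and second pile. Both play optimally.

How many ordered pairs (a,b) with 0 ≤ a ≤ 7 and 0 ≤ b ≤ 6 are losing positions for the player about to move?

15

Build the W/L table. Terminal = L. A non-terminal position is W if it has a move to some L; otherwise it is L.
Every move lowers a or b (never raises either), so fill the grid row by row in increasing a, and left to right within a row: each cell's successors are then already labelled.
      b=0  b=1  b=2  b=3  b=4  b=5  b=6
a=0:    L    W    W    L    W    W    L
a=1:    W    W    L    W    W    L    W
a=2:    L    W    W    W    L    W    W
a=3:    W    W    L    W    W    W    W
a=4:    L    W    W    W    L    W    W
a=5:    W    W    L    W    W    W    W
a=6:    L    W    W    W    L    W    W
a=7:    W    W    L    W    W    W    L
Cells with no legal move (terminal, hence L): (0,0).
The remaining L cells, each justified by listing all of its moves:
(0,3): L (options (0,2)(W), (0,1)(W) are all W)
(0,6): L (options (0,5)(W), (0,4)(W), (0,1)(W) are all W)
(1,2): L (options (0,2)(W), (1,1)(W), (1,0)(W), (0,1)(W) are all W)
(1,5): L (options (0,5)(W), (1,4)(W), (1,3)(W), (1,0)(W), (0,4)(W) are all W)
(2,0): L (sole option (1,0)(W) is W)
(2,4): L (options (1,4)(W), (2,3)(W), (2,2)(W), (1,3)(W) are all W)
(3,2): L (options (2,2)(W), (0,2)(W), (3,1)(W), (3,0)(W), (2,1)(W) are all W)
(4,0): L (options (3,0)(W), (1,0)(W) are all W)
(4,4): L (options (3,4)(W), (1,4)(W), (4,3)(W), (4,2)(W), (3,3)(W) are all W)
(5,2): L (options (4,2)(W), (2,2)(W), (0,2)(W), (5,1)(W), (5,0)(W), (4,1)(W) are all W)
(6,0): L (options (5,0)(W), (3,0)(W), (1,0)(W) are all W)
(6,4): L (options (5,4)(W), (3,4)(W), (1,4)(W), (6,3)(W), (6,2)(W), (5,3)(W) are all W)
(7,2): L (options (6,2)(W), (4,2)(W), (2,2)(W), (7,1)(W), (7,0)(W), (6,1)(W) are all W)
(7,6): L (options (6,6)(W), (4,6)(W), (2,6)(W), (7,5)(W), (7,4)(W), (7,1)(W), (6,5)(W) are all W)
Every other cell has at least one move into one of the L cells above, so it is W.
L cells per row: a=0: 3, a=1: 2, a=2: 2, a=3: 1, a=4: 2, a=5: 1, a=6: 2, a=7: 2; total 15.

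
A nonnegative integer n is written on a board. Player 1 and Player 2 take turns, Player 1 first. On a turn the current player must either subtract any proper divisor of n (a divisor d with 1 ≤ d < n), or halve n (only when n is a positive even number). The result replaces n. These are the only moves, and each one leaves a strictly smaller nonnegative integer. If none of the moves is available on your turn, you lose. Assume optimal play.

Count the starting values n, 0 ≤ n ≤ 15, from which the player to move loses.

9

Compute win/loss labels from the base case upward. A position with no move is L. Any other position is W if it can reach an L in one move, else L.
n=0: no move → L
n=1: no move → L
n=2: →1(L), so W
n=3: →2(W) only, which is W, so L
n=4: →3(L), so W
n=5: →4(W) only, which is W, so L
n=6: →3(L), so W
n=7: →6(W) only, which is W, so L
n=8: →7(L), so W
n=9: →6(W), 8(W) — all W, so L
n=10: →5(L), so W
n=11: →10(W) only, which is W, so L
n=12: →9(L), so W
n=13: →12(W) only, which is W, so L
n=14: →7(L), so W
n=15: →10(W), 12(W), 14(W) — all W, so L
L entries with 0 ≤ n ≤ 15: n = 0, 1, 3, 5, 7, 9, 11, 13, 15; that makes 9.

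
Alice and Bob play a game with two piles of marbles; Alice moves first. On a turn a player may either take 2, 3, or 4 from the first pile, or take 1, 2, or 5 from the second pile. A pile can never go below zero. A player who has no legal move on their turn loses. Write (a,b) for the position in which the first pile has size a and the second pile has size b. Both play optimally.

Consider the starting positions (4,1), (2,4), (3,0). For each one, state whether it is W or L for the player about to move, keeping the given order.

(4,1): W, (2,4): L, (3,0): W

Work bottom-up. With no move the player to move loses. Otherwise the position is W if at least one move leads to an L position for the opponent, and L if every move leads to a W.
No move ever increases a pile, so every position that can arise here has a ≤ 4 and b ≤ 4; it is enough to label the cells with 0 ≤ a ≤ 4 and 0 ≤ b ≤ 4.
Every move lowers a or b (never raises either), so fill the grid row by row in increasing a, and left to right within a row: each cell's successors are then already labelled.
      b=0  b=1  b=2  b=3  b=4
a=0:    L    W    W    L    W
a=1:    L    W    W    L    W
a=2:    W    L    W    W    L
a=3:    W    L    W    W    L
a=4:    W    W    L    W    W
Cells with no legal move (terminal, hence L): (0,0), (1,0).
The remaining L cells, each justified by listing all of its moves:
(0,3): L (options (0,2)(W), (0,1)(W) are all W)
(1,3): L (options (1,2)(W), (1,1)(W) are all W)
(2,1): L (options (0,1)(W), (2,0)(W) are all W)
(2,4): L (options (0,4)(W), (2,3)(W), (2,2)(W) are all W)
(3,1): L (options (1,1)(W), (0,1)(W), (3,0)(W) are all W)
(3,4): L (options (1,4)(W), (0,4)(W), (3,3)(W), (3,2)(W) are all W)
(4,2): L (options (2,2)(W), (1,2)(W), (0,2)(W), (4,1)(W), (4,0)(W) are all W)
Every other cell has at least one move into one of the L cells above, so it is W.
(4,1): the move to (2,1) reaches an L cell, so W
(2,4): one of the L cells justified above, so L
(3,0): the move to (1,0) reaches an L cell, so W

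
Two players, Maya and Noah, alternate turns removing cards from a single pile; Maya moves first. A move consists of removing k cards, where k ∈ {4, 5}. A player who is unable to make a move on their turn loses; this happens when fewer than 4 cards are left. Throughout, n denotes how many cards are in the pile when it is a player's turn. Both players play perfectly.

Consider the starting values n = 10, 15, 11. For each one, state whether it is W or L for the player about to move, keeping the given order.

Compute win/loss labels from the base case upward. A position with no move is L. Any other position is W if it can reach an L in one move, else L.
n=0: no move → L
n=1: no move → L
n=2: no move → L
n=3: no move → L
n=4: reaches L-position 0 → W
n=5: reaches L-position 1 → W
n=6: reaches L-position 2 → W
n=7: reaches L-position 3 → W
n=8: reaches L-position 3 → W
n=9: only reaches 5(W), 4(W), all W → L
n=10: only reaches 6(W), 5(W), all W → L
n=11: only reaches 7(W), 6(W), all W → L
n=12: only reaches 8(W), 7(W), all W → L
n=13: reaches L-position 9 → W
n=14: reaches L-position 10 → W
n=15: reaches L-position 11 → W

10: L, 15: W, 11: L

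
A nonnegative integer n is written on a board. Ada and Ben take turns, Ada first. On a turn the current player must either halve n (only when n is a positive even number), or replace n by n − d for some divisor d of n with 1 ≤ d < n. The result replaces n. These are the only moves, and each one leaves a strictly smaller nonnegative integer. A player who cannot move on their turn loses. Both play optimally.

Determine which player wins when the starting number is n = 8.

Ada wins.

Work bottom-up. With no move the player to move loses. Otherwise the position is W if at least one move leads to an L position for the opponent, and L if every move leads to a W.
n=0: no move → L
n=1: no move → L
n=2: reaches L-position 1 → W
n=3: only reaches 2(W), which is W → L
n=4: reaches L-position 3 → W
n=5: only reaches 4(W), which is W → L
n=6: reaches L-position 3 → W
n=7: only reaches 6(W), which is W → L
n=8: reaches L-position 7 → W
From 8 Ada can move to 7, reaching an L position.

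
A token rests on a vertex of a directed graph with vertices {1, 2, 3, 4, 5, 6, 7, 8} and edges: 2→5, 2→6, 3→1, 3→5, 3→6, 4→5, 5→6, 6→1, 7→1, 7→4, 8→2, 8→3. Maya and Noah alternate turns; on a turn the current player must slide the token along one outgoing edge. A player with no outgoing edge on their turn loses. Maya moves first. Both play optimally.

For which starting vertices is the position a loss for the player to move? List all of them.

1, 5, 8

Work bottom-up. With no move the player to move loses. Otherwise the position is W if at least one move leads to an L position for the opponent, and L if every move leads to a W.
Every edge goes from a vertex to one that appears earlier in the order 1, 6, 5, 4, 7, 3, 2, 8, so processing vertices in that order labels each vertex after all of its successors.
1: no outgoing edge → L
6: →1(L), so W
5: →6(W) only, which is W, so L
4: →5(L), so W
7: →1(L), so W
3: →5(L), so W
2: →5(L), so W
8: →2(W), 3(W) — all W, so L
The losing starting vertices are exactly the entries labelled L in this table (3 of them).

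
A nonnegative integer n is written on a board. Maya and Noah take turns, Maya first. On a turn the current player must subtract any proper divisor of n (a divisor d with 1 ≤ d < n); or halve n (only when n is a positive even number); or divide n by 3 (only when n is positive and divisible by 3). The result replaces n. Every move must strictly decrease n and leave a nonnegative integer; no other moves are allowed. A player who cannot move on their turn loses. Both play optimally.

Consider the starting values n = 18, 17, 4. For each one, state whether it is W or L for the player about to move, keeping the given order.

18: W, 17: L, 4: L

Build the W/L table. Terminal = L. A non-terminal position is W if it has a move to some L; otherwise it is L.
n=0: no move → L
n=1: no move → L
n=2: reaches L-position 1 → W
n=3: reaches L-position 1 → W
n=4: only reaches 2(W), 3(W), all W → L
n=5: reaches L-position 4 → W
n=6: reaches L-position 4 → W
n=7: only reaches 6(W), which is W → L
n=8: reaches L-position 4 → W
n=9: only reaches 3(W), 6(W), 8(W), all W → L
n=10: reaches L-position 9 → W
n=11: only reaches 10(W), which is W → L
n=12: reaches L-position 4 → W
n=13: only reaches 12(W), which is W → L
n=14: reaches L-position 7 → W
n=15: only reaches 5(W), 10(W), 12(W), 14(W), all W → L
n=16: reaches L-position 15 → W
n=17: only reaches 16(W), which is W → L
n=18: reaches L-position 9 → W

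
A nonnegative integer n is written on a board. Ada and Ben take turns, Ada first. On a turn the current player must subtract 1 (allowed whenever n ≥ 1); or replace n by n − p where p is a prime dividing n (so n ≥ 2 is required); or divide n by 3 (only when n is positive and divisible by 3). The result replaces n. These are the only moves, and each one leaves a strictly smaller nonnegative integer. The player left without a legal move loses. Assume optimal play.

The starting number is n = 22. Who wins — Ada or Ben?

Ben wins.

Work bottom-up. With no move the player to move loses. Otherwise the position is W if at least one move leads to an L position for the opponent, and L if every move leads to a W.
n=0: no move → L
n=1: →0(L), so W
n=2: →0(L), so W
n=3: →0(L), so W
n=4: →2(W), 3(W) — all W, so L
n=5: →0(L), so W
n=6: →4(L), so W
n=7: →0(L), so W
n=8: →6(W), 7(W) — all W, so L
n=9: →8(L), so W
n=10: →8(L), so W
n=11: →0(L), so W
n=12: →4(L), so W
n=13: →0(L), so W
n=14: →7(W), 12(W), 13(W) — all W, so L
n=15: →14(L), so W
n=16: →14(L), so W
n=17: →0(L), so W
n=18: →6(W), 15(W), 16(W), 17(W) — all W, so L
n=19: →0(L), so W
n=20: →18(L), so W
n=21: →14(L), so W
n=22: →11(W), 20(W), 21(W) — all W, so L
Every move from 22 reaches a W position, so the mover loses.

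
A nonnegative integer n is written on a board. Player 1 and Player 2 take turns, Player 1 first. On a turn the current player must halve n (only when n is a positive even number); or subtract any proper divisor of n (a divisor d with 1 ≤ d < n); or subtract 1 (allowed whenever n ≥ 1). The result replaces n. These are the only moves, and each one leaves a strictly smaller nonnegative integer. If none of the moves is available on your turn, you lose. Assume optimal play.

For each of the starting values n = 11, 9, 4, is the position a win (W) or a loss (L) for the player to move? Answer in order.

11: L, 9: L, 4: W

Compute win/loss labels from the base case upward. A position with no move is L. Any other position is W if it can reach an L in one move, else L.
n=0: no move → L
n=1: can move to 0, which is L ⇒ W
n=2: the only move is to 1(W), a W ⇒ L
n=3: can move to 2, which is L ⇒ W
n=4: can move to 2, which is L ⇒ W
n=5: the only move is to 4(W), a W ⇒ L
n=6: can move to 5, which is L ⇒ W
n=7: the only move is to 6(W), a W ⇒ L
n=8: can move to 7, which is L ⇒ W
n=9: moves to 6(W), 8(W); every one is W ⇒ L
n=10: can move to 5, which is L ⇒ W
n=11: the only move is to 10(W), a W ⇒ L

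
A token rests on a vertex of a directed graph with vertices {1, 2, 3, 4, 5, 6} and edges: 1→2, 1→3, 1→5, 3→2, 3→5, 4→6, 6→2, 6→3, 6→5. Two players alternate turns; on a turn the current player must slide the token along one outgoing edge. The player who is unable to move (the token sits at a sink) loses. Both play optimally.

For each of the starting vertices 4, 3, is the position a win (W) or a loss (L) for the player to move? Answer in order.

4: L, 3: W

Build the W/L table. Terminal = L. A non-terminal position is W if it has a move to some L; otherwise it is L.
Every edge goes from a vertex to one that appears earlier in the order 2, 5, 3, 1, 6, 4, so processing vertices in that order labels each vertex after all of its successors.
2: no outgoing edge → L
5: no outgoing edge → L
3: can move to 5, which is L ⇒ W
1: can move to 5, which is L ⇒ W
6: can move to 5, which is L ⇒ W
4: the only move is to 6(W), a W ⇒ L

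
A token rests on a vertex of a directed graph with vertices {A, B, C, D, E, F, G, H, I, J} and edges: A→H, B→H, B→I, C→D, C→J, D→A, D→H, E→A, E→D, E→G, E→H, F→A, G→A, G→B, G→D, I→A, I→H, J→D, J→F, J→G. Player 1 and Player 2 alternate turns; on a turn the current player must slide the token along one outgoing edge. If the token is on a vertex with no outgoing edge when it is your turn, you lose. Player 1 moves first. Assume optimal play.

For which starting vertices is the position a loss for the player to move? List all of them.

C, F, G, H

Classify positions by backward induction: terminal positions (no move available) are L. From any other position, the mover wins iff some move reaches an L.
Every edge goes from a vertex to one that appears earlier in the order H, A, F, I, B, D, G, J, E, C, so processing vertices in that order labels each vertex after all of its successors.
H: no outgoing edge → L
A: can move to H, which is L ⇒ W
F: the only move is to A(W), a W ⇒ L
I: can move to H, which is L ⇒ W
B: can move to H, which is L ⇒ W
D: can move to H, which is L ⇒ W
G: moves to D(W), B(W), A(W); every one is W ⇒ L
J: can move to G, which is L ⇒ W
E: can move to G, which is L ⇒ W
C: moves to J(W), D(W); every one is W ⇒ L
Reading off the rows marked L gives the requested list; there are 4 such vertices.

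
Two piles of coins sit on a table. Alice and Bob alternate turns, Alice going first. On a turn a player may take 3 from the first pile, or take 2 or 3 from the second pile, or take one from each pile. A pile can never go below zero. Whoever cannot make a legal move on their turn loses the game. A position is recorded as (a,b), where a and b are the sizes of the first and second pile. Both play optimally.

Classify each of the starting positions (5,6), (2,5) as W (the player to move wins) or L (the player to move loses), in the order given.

(5,6): L, (2,5): W

Work bottom-up. With no move the player to move loses. Otherwise the position is W if at least one move leads to an L position for the opponent, and L if every move leads to a W.
No move ever increases a pile, so every position that can arise here has a ≤ 5 and b ≤ 6; it is enough to label the cells with 0 ≤ a ≤ 5 and 0 ≤ b ≤ 6.
Every move lowers a or b (never raises either), so fill the grid row by row in increasing a, and left to right within a row: each cell's successors are then already labelled.
      b=0  b=1  b=2  b=3  b=4  b=5  b=6
a=0:    L    L    W    W    W    L    L
a=1:    L    W    W    W    L    L    W
a=2:    L    W    W    W    L    W    W
a=3:    W    W    L    L    W    W    W
a=4:    W    L    L    W    W    W    L
a=5:    W    L    W    W    W    L    L
Cells with no legal move (terminal, hence L): (0,0), (0,1), (1,0), (2,0).
The remaining L cells, each justified by listing all of its moves:
(0,5): moves to (0,3)(W), (0,2)(W); every one is W ⇒ L
(0,6): moves to (0,4)(W), (0,3)(W); every one is W ⇒ L
(1,4): moves to (1,2)(W), (1,1)(W), (0,3)(W); every one is W ⇒ L
(1,5): moves to (1,3)(W), (1,2)(W), (0,4)(W); every one is W ⇒ L
(2,4): moves to (2,2)(W), (2,1)(W), (1,3)(W); every one is W ⇒ L
(3,2): moves to (0,2)(W), (3,0)(W), (2,1)(W); every one is W ⇒ L
(3,3): moves to (0,3)(W), (3,1)(W), (3,0)(W), (2,2)(W); every one is W ⇒ L
(4,1): moves to (1,1)(W), (3,0)(W); every one is W ⇒ L
(4,2): moves to (1,2)(W), (4,0)(W), (3,1)(W); every one is W ⇒ L
(4,6): moves to (1,6)(W), (4,4)(W), (4,3)(W), (3,5)(W); every one is W ⇒ L
(5,1): moves to (2,1)(W), (4,0)(W); every one is W ⇒ L
(5,5): moves to (2,5)(W), (5,3)(W), (5,2)(W), (4,4)(W); every one is W ⇒ L
(5,6): moves to (2,6)(W), (5,4)(W), (5,3)(W), (4,5)(W); every one is W ⇒ L
Every other cell has at least one move into one of the L cells above, so it is W.
(5,6): one of the L cells justified above, so L
(2,5): the move to (1,4) reaches an L cell, so W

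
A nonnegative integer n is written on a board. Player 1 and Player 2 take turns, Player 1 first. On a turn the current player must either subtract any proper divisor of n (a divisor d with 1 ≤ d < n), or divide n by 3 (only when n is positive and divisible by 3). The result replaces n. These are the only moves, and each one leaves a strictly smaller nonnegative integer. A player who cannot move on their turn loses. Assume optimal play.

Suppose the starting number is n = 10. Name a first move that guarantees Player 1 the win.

Move to 9.

Classify positions by backward induction: terminal positions (no move available) are L. From any other position, the mover wins iff some move reaches an L.
n=0: no move → L
n=1: no move → L
n=2: reaches L-position 1 → W
n=3: reaches L-position 1 → W
n=4: only reaches 2(W), 3(W), all W → L
n=5: reaches L-position 4 → W
n=6: reaches L-position 4 → W
n=7: only reaches 6(W), which is W → L
n=8: reaches L-position 4 → W
n=9: only reaches 3(W), 6(W), 8(W), all W → L
n=10: reaches L-position 9 → W
From 10, the L positions reachable in one move are: 9.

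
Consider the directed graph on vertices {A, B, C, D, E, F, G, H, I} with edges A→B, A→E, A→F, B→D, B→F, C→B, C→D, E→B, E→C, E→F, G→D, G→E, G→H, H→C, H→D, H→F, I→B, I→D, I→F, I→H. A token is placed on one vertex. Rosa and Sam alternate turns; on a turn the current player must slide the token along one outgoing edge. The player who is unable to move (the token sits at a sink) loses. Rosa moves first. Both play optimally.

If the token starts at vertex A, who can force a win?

Use the standard recursion: the mover loses at a terminal position; elsewhere, the mover wins exactly when some move hands the opponent an L position.
Every edge goes from a vertex to one that appears earlier in the order D, F, B, C, H, E, G, A, I, so processing vertices in that order labels each vertex after all of its successors.
D: no outgoing edge → L
F: no outgoing edge → L
B: reaches L-position F → W
C: reaches L-position D → W
H: reaches L-position F → W
E: reaches L-position F → W
G: reaches L-position D → W
A: reaches L-position F → W
I: reaches L-position F → W
The starting position A is W: Rosa should move to F, handing over an L position.

Rosa wins.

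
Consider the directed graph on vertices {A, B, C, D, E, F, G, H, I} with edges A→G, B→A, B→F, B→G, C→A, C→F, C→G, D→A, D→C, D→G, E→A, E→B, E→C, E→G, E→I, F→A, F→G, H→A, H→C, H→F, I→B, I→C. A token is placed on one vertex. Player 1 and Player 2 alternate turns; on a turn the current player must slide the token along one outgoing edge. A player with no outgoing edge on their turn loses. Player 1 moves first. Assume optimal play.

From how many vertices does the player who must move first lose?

3

Label each position W (a win for the player to move) or L (a loss). A position with no legal move is L; any other position is W exactly when some move reaches an L, and L when every move reaches a W.
Every edge goes from a vertex to one that appears earlier in the order G, A, F, B, C, I, D, E, H, so processing vertices in that order labels each vertex after all of its successors.
G: no outgoing edge → L
A: →G(L), so W
F: →G(L), so W
B: →G(L), so W
C: →G(L), so W
I: →C(W), B(W) — all W, so L
D: →G(L), so W
E: →I(L), so W
H: →C(W), F(W), A(W) — all W, so L
The L vertices are G, H, I; that is 3 in all.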